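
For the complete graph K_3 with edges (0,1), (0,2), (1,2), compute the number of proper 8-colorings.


P(K_3, k) = k(k-1)(k-2)...(k-2).
P(8) = (8) * (7) * (6) = 336.

336


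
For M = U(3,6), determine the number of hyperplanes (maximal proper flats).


Hyperplanes of U(3,6) are flats of rank 2.
In a uniform matroid, these are exactly the (2)-element subsets.
Count = C(6,2) = 6! / (2! * 4!) = 15.

15


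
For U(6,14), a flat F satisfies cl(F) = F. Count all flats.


Flats of U(6,14): every subset of size < 6 is a flat, plus E itself.
Count = (14 choose 0) + (14 choose 1) + (14 choose 2) + (14 choose 3) + (14 choose 4) + (14 choose 5) + 1
     = 1 + 14 + 91 + 364 + 1001 + 2002 + 1
     = 3474.

3474


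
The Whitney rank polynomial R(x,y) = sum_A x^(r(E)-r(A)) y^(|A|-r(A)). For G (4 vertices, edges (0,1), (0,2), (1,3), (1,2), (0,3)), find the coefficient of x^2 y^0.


R(x,y) = sum over A in 2^E of x^(r(E)-r(A)) * y^(|A|-r(A)).
G has 4 vertices, 5 edges. r(E) = 3.
Enumerate all 2^5 = 32 subsets.
Count subsets with r(E)-r(A)=2 and |A|-r(A)=0: 5.

5


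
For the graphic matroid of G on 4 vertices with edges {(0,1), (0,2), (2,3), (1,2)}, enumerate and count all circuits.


A circuit in a graphic matroid = edge set of a simple cycle.
G has 4 vertices and 4 edges.
Enumerating all minimal edge subsets forming cycles...
Total circuits found: 1.

1


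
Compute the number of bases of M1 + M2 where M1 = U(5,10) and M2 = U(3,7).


Bases of a direct sum M1 + M2: |B| = |B(M1)| * |B(M2)|.
|B(U(5,10))| = C(10,5) = 252.
|B(U(3,7))| = C(7,3) = 35.
Total bases = 252 * 35 = 8820.

8820


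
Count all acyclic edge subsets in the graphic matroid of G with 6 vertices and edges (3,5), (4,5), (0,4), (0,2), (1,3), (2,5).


An independent set in a graphic matroid is an acyclic edge subset.
G has 6 vertices and 6 edges.
Enumerate all 2^6 = 64 subsets, checking for acyclicity.
Total independent sets = 60.

60


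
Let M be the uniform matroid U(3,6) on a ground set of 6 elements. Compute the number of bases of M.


Bases of U(3,6) are all 3-element subsets of the 6-element ground set.
Number of bases = C(6,3).
C(6,3) = (6 * 5 * 4) / (1 * 2 * 3) = 20.

20


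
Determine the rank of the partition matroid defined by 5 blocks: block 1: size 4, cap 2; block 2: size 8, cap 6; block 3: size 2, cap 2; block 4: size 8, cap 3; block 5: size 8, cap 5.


Rank of a partition matroid = sum of min(|Si|, ci) for each block.
= min(4,2) + min(8,6) + min(2,2) + min(8,3) + min(8,5)
= 2 + 6 + 2 + 3 + 5
= 18.

18


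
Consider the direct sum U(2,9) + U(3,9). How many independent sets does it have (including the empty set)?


For a direct sum, |I(M1+M2)| = |I(M1)| * |I(M2)|.
|I(U(2,9))| = sum C(9,k) for k=0..2 = 46.
|I(U(3,9))| = sum C(9,k) for k=0..3 = 130.
Total = 46 * 130 = 5980.

5980


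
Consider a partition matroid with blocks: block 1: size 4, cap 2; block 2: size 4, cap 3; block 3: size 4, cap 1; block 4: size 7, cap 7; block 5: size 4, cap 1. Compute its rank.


Rank of a partition matroid = sum of min(|Si|, ci) for each block.
= min(4,2) + min(4,3) + min(4,1) + min(7,7) + min(4,1)
= 2 + 3 + 1 + 7 + 1
= 14.

14


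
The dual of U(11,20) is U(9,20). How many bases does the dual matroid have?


The dual of U(r,n) is U(n-r, n) = U(9,20).
Bases of U(9,20) are all (9)-element subsets.
|B(M*)| = C(20,9) = 20! / (9! * 11!) = 167960.

167960


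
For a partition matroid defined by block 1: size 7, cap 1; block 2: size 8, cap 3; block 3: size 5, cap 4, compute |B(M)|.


A basis picks exactly ci elements from block i.
Number of bases = product of C(|Si|, ci).
= C(7,1) * C(8,3) * C(5,4)
= 7 * 56 * 5
= 1960.

1960


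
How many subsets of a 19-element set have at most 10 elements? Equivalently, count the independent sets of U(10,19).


Independent sets of U(10,19) are all subsets of size <= 10.
Count = (19 choose 0) + (19 choose 1) + (19 choose 2) + (19 choose 3) + (19 choose 4) + (19 choose 5) + (19 choose 6) + (19 choose 7) + (19 choose 8) + (19 choose 9) + (19 choose 10)
     = 1 + 19 + 171 + 969 + 3876 + 11628 + 27132 + 50388 + 75582 + 92378 + 92378
     = 354522.

354522


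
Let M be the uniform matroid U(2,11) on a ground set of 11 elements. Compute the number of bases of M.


Bases of U(2,11) are all 2-element subsets of the 11-element ground set.
Number of bases = C(11,2).
C(11,2) = (11 * 10) / (1 * 2) = 55.

55


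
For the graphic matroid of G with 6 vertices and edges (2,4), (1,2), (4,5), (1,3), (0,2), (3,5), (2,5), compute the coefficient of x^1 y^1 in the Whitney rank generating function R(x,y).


R(x,y) = sum over A in 2^E of x^(r(E)-r(A)) * y^(|A|-r(A)).
G has 6 vertices, 7 edges. r(E) = 5.
Enumerate all 2^7 = 128 subsets.
Count subsets with r(E)-r(A)=1 and |A|-r(A)=1: 10.

10


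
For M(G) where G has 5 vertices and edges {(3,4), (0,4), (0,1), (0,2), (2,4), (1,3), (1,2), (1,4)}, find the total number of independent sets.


An independent set in a graphic matroid is an acyclic edge subset.
G has 5 vertices and 8 edges.
Enumerate all 2^8 = 256 subsets, checking for acyclicity.
Total independent sets = 128.

128


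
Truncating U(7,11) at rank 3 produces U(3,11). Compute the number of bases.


Truncating U(7,11) to rank 3 gives U(3,11).
Bases of U(3,11) are all 3-element subsets of 11 elements.
Number of bases = C(11,3) = (11 * 10 * 9) / (1 * 2 * 3) = 165.

165


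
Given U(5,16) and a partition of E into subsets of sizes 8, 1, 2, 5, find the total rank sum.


r(Ai) = min(|Ai|, 5) for each part.
Sum = min(8,5) + min(1,5) + min(2,5) + min(5,5)
    = 5 + 1 + 2 + 5
    = 13.

13


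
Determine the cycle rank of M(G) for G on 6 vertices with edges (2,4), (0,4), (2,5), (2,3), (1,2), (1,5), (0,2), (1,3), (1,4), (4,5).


Cycle rank (nullity) = |E| - r(M) = |E| - (|V| - c).
|E| = 10, |V| = 6, c = 1.
Nullity = 10 - (6 - 1) = 10 - 5 = 5.

5


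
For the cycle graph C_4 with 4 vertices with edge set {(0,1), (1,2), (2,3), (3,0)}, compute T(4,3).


T(C_4; x,y) = x + x^2 + ... + x^(3) + y.
T(4,3) = 4^1 + 4^2 + 4^3 + 3
= 4 + 16 + 64 + 3
= 87.

87


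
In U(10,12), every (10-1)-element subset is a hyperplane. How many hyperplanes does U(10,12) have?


Hyperplanes of U(10,12) are flats of rank 9.
In a uniform matroid, these are exactly the (9)-element subsets.
Count = C(12,9) = 12! / (9! * 3!) = 220.

220


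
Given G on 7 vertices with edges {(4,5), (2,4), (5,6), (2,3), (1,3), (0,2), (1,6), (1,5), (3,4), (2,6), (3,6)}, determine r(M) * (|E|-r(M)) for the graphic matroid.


r(M) = |V| - c = 7 - 1 = 6.
nullity = |E| - r(M) = 11 - 6 = 5.
Product = 6 * 5 = 30.

30


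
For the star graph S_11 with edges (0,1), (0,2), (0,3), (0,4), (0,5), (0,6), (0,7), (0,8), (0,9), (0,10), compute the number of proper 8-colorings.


P(tree, k) = k * (k-1)^(10) for any tree on 11 vertices.
P(8) = 8 * 7^10 = 8 * 282475249 = 2259801992.

2259801992


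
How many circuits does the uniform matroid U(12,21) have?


In U(12,21), circuits are the (13)-element subsets.
Any set of 13 elements is dependent, and removing any one element gives
an independent set of size 12, so it is a minimal dependent set.
Number of circuits = C(21,13) = 21! / (13! * 8!) = 203490.

203490


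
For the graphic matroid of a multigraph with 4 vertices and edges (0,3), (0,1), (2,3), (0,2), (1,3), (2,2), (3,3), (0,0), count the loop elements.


In a graphic matroid, a loop is a self-loop edge (u,u) with rank 0.
Examining all 8 edges for self-loops...
Self-loops found: (2,2), (3,3), (0,0)
Number of loops = 3.

3


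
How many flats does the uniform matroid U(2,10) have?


Flats of U(2,10): every subset of size < 2 is a flat, plus E itself.
Count = C(10,0) + C(10,1) + 1
     = 1 + 10 + 1
     = 12.

12


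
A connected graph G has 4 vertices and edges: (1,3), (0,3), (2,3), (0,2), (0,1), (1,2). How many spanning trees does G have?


By Kirchhoff's matrix tree theorem, the number of spanning trees equals
the determinant of any cofactor of the Laplacian matrix L.
G has 4 vertices and 6 edges.
Computing the (3 x 3) cofactor determinant gives 16.

16


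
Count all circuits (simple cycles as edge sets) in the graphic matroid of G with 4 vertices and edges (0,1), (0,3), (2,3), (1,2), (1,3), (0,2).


A circuit in a graphic matroid = edge set of a simple cycle.
G has 4 vertices and 6 edges.
Enumerating all minimal edge subsets forming cycles...
Total circuits found: 7.

7


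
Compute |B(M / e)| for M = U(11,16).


Contracting e from U(11,16) gives U(10,15).
Bases of U(10,15) = (15 choose 10) = 3003.

3003


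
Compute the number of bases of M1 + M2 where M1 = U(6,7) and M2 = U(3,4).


Bases of a direct sum M1 + M2: |B| = |B(M1)| * |B(M2)|.
|B(U(6,7))| = C(7,6) = 7.
|B(U(3,4))| = C(4,3) = 4.
Total bases = 7 * 4 = 28.

28


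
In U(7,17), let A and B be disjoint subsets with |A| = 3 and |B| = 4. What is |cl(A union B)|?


|A union B| = 3 + 4 = 7 (disjoint).
In U(7,17), cl(S) = S if |S| < 7, else cl(S) = E.
Since 7 >= 7, cl(A union B) = E.
|cl(A union B)| = 17.

17


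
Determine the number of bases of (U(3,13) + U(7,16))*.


(M1+M2)* = M1* + M2*.
M1* = U(10,13), bases: C(13,10) = 286.
M2* = U(9,16), bases: C(16,9) = 11440.
|B(M*)| = 286 * 11440 = 3271840.

3271840


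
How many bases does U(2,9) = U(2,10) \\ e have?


Deleting e from U(2,10) gives U(2,9) since n > r.
Bases of U(2,9) = C(9,2) = 9! / (2! * 7!) = 36.

36


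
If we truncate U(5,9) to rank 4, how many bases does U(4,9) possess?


Truncating U(5,9) to rank 4 gives U(4,9).
Bases of U(4,9) are all 4-element subsets of 9 elements.
Number of bases = C(9,4) = (9 * 8 * 7 * 6) / (1 * 2 * 3 * 4) = 126.

126


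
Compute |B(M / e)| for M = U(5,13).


Contracting e from U(5,13) gives U(4,12).
Bases of U(4,12) = (12 choose 4) = 495.

495


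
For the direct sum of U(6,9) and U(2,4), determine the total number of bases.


Bases of a direct sum M1 + M2: |B| = |B(M1)| * |B(M2)|.
|B(U(6,9))| = C(9,6) = 84.
|B(U(2,4))| = C(4,2) = 6.
Total bases = 84 * 6 = 504.

504


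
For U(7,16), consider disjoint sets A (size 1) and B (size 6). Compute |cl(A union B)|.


|A union B| = 1 + 6 = 7 (disjoint).
In U(7,16), cl(S) = S if |S| < 7, else cl(S) = E.
Since 7 >= 7, cl(A union B) = E.
|cl(A union B)| = 16.

16


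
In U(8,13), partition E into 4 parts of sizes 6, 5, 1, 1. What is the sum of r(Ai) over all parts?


r(Ai) = min(|Ai|, 8) for each part.
Sum = min(6,8) + min(5,8) + min(1,8) + min(1,8)
    = 6 + 5 + 1 + 1
    = 13.

13


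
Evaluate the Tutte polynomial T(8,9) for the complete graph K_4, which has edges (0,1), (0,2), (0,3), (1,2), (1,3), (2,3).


T(K_4; x,y) = x^3 + 3x^2 + 4xy + 2x + y^3 + 3y^2 + 2y.
Substituting x=8, y=9:
= 512 + 192 + 288 + 16 + 729 + 243 + 18
= 1998.

1998


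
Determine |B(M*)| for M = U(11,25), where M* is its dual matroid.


The dual of U(r,n) is U(n-r, n) = U(14,25).
Bases of U(14,25) are all (14)-element subsets.
|B(M*)| = (25 choose 14) = 4457400.

4457400


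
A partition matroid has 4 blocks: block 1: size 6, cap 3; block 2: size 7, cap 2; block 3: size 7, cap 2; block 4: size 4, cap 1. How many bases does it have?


A basis picks exactly ci elements from block i.
Number of bases = product of C(|Si|, ci).
= C(6,3) * C(7,2) * C(7,2) * C(4,1)
= 20 * 21 * 21 * 4
= 35280.

35280


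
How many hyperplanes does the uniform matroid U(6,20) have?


Hyperplanes of U(6,20) are flats of rank 5.
In a uniform matroid, these are exactly the (5)-element subsets.
Count = (20 choose 5) = 15504.

15504


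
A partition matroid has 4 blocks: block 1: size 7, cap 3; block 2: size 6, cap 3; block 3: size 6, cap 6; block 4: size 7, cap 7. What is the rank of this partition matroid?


Rank of a partition matroid = sum of min(|Si|, ci) for each block.
= min(7,3) + min(6,3) + min(6,6) + min(7,7)
= 3 + 3 + 6 + 7
= 19.

19


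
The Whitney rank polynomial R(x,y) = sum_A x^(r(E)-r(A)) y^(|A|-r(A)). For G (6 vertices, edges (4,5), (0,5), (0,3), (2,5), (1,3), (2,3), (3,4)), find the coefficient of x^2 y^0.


R(x,y) = sum over A in 2^E of x^(r(E)-r(A)) * y^(|A|-r(A)).
G has 6 vertices, 7 edges. r(E) = 5.
Enumerate all 2^7 = 128 subsets.
Count subsets with r(E)-r(A)=2 and |A|-r(A)=0: 35.

35


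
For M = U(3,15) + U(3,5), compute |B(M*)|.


(M1+M2)* = M1* + M2*.
M1* = U(12,15), bases: C(15,12) = 455.
M2* = U(2,5), bases: C(5,2) = 10.
|B(M*)| = 455 * 10 = 4550.

4550


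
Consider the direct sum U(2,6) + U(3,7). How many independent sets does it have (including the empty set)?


For a direct sum, |I(M1+M2)| = |I(M1)| * |I(M2)|.
|I(U(2,6))| = sum C(6,k) for k=0..2 = 22.
|I(U(3,7))| = sum C(7,k) for k=0..3 = 64.
Total = 22 * 64 = 1408.

1408


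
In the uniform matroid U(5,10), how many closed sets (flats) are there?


Flats of U(5,10): every subset of size < 5 is a flat, plus E itself.
Count = C(10,0) + C(10,1) + C(10,2) + C(10,3) + C(10,4) + 1
     = 1 + 10 + 45 + 120 + 210 + 1
     = 387.

387


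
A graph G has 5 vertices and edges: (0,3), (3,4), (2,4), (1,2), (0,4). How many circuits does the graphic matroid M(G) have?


A circuit in a graphic matroid = edge set of a simple cycle.
G has 5 vertices and 5 edges.
Enumerating all minimal edge subsets forming cycles...
Total circuits found: 1.

1


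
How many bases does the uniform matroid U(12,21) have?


Bases of U(12,21) are all 12-element subsets of the 21-element ground set.
Number of bases = C(21,12).
(21 choose 12) = 293930.

293930


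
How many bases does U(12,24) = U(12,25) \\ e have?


Deleting e from U(12,25) gives U(12,24) since n > r.
Bases of U(12,24) = (24 choose 12) = 2704156.

2704156


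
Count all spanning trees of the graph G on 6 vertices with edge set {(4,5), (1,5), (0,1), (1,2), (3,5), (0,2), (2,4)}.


By Kirchhoff's matrix tree theorem, the number of spanning trees equals
the determinant of any cofactor of the Laplacian matrix L.
G has 6 vertices and 7 edges.
Computing the (5 x 5) cofactor determinant gives 11.

11


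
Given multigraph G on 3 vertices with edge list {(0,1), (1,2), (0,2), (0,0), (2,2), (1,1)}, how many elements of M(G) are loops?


In a graphic matroid, a loop is a self-loop edge (u,u) with rank 0.
Examining all 6 edges for self-loops...
Self-loops found: (0,0), (2,2), (1,1)
Number of loops = 3.

3


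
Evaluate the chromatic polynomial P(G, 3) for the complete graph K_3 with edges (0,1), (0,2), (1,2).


P(K_3, k) = k(k-1)(k-2)...(k-2).
P(3) = (3) * (2) * (1) = 6.

6


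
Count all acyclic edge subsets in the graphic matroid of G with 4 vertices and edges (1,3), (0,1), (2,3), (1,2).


An independent set in a graphic matroid is an acyclic edge subset.
G has 4 vertices and 4 edges.
Enumerate all 2^4 = 16 subsets, checking for acyclicity.
Total independent sets = 14.

14


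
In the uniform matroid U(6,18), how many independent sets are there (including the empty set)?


Independent sets of U(6,18) are all subsets of size <= 6.
Count = (18 choose 0) + (18 choose 1) + (18 choose 2) + (18 choose 3) + (18 choose 4) + (18 choose 5) + (18 choose 6)
     = 1 + 18 + 153 + 816 + 3060 + 8568 + 18564
     = 31180.

31180


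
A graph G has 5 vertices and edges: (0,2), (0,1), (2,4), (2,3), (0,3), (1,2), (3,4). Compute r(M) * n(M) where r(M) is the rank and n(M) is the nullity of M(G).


r(M) = |V| - c = 5 - 1 = 4.
nullity = |E| - r(M) = 7 - 4 = 3.
Product = 4 * 3 = 12.

12


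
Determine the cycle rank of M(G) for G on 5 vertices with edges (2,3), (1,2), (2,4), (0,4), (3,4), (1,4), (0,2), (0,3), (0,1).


Cycle rank (nullity) = |E| - r(M) = |E| - (|V| - c).
|E| = 9, |V| = 5, c = 1.
Nullity = 9 - (5 - 1) = 9 - 4 = 5.

5


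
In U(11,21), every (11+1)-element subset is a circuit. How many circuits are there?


In U(11,21), circuits are the (12)-element subsets.
Any set of 12 elements is dependent, and removing any one element gives
an independent set of size 11, so it is a minimal dependent set.
Number of circuits = C(21,12) = 21! / (12! * 9!) = 293930.

293930


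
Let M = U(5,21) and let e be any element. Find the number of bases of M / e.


Contracting e from U(5,21) gives U(4,20).
Bases of U(4,20) = C(20,4) = (20 * 19 * 18 * 17) / (1 * 2 * 3 * 4) = 4845.

4845


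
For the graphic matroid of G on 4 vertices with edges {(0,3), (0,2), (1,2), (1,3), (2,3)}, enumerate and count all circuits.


A circuit in a graphic matroid = edge set of a simple cycle.
G has 4 vertices and 5 edges.
Enumerating all minimal edge subsets forming cycles...
Total circuits found: 3.

3


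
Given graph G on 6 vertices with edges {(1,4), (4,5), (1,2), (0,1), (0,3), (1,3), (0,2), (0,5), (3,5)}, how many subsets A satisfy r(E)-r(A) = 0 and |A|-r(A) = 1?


R(x,y) = sum over A in 2^E of x^(r(E)-r(A)) * y^(|A|-r(A)).
G has 6 vertices, 9 edges. r(E) = 5.
Enumerate all 2^9 = 512 subsets.
Count subsets with r(E)-r(A)=0 and |A|-r(A)=1: 67.

67


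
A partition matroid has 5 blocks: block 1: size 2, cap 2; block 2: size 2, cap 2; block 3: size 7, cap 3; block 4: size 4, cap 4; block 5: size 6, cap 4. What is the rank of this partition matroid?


Rank of a partition matroid = sum of min(|Si|, ci) for each block.
= min(2,2) + min(2,2) + min(7,3) + min(4,4) + min(6,4)
= 2 + 2 + 3 + 4 + 4
= 15.

15


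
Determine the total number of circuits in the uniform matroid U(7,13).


In U(7,13), circuits are the (8)-element subsets.
Any set of 8 elements is dependent, and removing any one element gives
an independent set of size 7, so it is a minimal dependent set.
Number of circuits = C(13,8) = 13! / (8! * 5!) = 1287.

1287


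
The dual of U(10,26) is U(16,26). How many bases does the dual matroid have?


The dual of U(r,n) is U(n-r, n) = U(16,26).
Bases of U(16,26) are all (16)-element subsets.
|B(M*)| = C(26,16) = 5311735.

5311735


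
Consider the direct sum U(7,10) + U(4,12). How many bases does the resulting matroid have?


Bases of a direct sum M1 + M2: |B| = |B(M1)| * |B(M2)|.
|B(U(7,10))| = C(10,7) = 120.
|B(U(4,12))| = C(12,4) = 495.
Total bases = 120 * 495 = 59400.

59400


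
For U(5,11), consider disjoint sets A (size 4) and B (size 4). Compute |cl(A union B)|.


|A union B| = 4 + 4 = 8 (disjoint).
In U(5,11), cl(S) = S if |S| < 5, else cl(S) = E.
Since 8 >= 5, cl(A union B) = E.
|cl(A union B)| = 11.

11


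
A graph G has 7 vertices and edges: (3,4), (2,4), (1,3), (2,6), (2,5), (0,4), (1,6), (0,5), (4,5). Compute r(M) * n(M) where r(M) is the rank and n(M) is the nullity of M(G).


r(M) = |V| - c = 7 - 1 = 6.
nullity = |E| - r(M) = 9 - 6 = 3.
Product = 6 * 3 = 18.

18


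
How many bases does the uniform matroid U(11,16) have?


Bases of U(11,16) are all 11-element subsets of the 16-element ground set.
Number of bases = C(16,11).
(16 choose 11) = 4368.

4368


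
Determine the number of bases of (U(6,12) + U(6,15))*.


(M1+M2)* = M1* + M2*.
M1* = U(6,12), bases: C(12,6) = 924.
M2* = U(9,15), bases: C(15,9) = 5005.
|B(M*)| = 924 * 5005 = 4624620.

4624620


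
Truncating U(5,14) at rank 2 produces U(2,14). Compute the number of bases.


Truncating U(5,14) to rank 2 gives U(2,14).
Bases of U(2,14) are all 2-element subsets of 14 elements.
Number of bases = (14 choose 2) = 91.

91


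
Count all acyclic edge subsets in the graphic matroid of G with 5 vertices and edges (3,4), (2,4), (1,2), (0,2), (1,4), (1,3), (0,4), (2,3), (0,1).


An independent set in a graphic matroid is an acyclic edge subset.
G has 5 vertices and 9 edges.
Enumerate all 2^9 = 512 subsets, checking for acyclicity.
Total independent sets = 198.

198


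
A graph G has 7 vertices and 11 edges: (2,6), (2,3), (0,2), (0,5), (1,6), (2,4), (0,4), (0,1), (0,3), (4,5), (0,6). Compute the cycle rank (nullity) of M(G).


Cycle rank (nullity) = |E| - r(M) = |E| - (|V| - c).
|E| = 11, |V| = 7, c = 1.
Nullity = 11 - (7 - 1) = 11 - 6 = 5.

5


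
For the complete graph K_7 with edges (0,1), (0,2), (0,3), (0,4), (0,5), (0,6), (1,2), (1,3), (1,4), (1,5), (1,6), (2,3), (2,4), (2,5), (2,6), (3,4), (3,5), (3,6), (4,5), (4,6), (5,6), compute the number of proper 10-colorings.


P(K_7, k) = k(k-1)(k-2)...(k-6).
P(10) = (10) * (9) * (8) * (7) * (6) * (5) * (4) = 604800.

604800


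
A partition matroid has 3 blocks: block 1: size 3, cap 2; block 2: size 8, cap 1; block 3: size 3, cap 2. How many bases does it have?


A basis picks exactly ci elements from block i.
Number of bases = product of C(|Si|, ci).
= C(3,2) * C(8,1) * C(3,2)
= 3 * 8 * 3
= 72.

72


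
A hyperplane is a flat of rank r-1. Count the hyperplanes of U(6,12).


Hyperplanes of U(6,12) are flats of rank 5.
In a uniform matroid, these are exactly the (5)-element subsets.
Count = C(12,5) = 792.

792


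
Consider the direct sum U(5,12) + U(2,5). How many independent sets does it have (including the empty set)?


For a direct sum, |I(M1+M2)| = |I(M1)| * |I(M2)|.
|I(U(5,12))| = sum C(12,k) for k=0..5 = 1586.
|I(U(2,5))| = sum C(5,k) for k=0..2 = 16.
Total = 1586 * 16 = 25376.

25376


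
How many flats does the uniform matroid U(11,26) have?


Flats of U(11,26): every subset of size < 11 is a flat, plus E itself.
Count = C(26,0) + C(26,1) + C(26,2) + C(26,3) + C(26,4) + C(26,5) + C(26,6) + C(26,7) + C(26,8) + C(26,9) + C(26,10) + 1
     = 1 + 26 + 325 + 2600 + 14950 + 65780 + 230230 + 657800 + 1562275 + 3124550 + 5311735 + 1
     = 10970273.

10970273


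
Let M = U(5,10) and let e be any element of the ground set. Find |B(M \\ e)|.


Deleting e from U(5,10) gives U(5,9) since n > r.
Bases of U(5,9) = C(9,5) = 126.

126


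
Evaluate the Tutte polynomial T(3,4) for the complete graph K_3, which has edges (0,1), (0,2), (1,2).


T(K_3; x,y) = x^2 + x + y.
T(3,4) = 9 + 3 + 4 = 16.

16


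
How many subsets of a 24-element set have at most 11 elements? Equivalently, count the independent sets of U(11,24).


Independent sets of U(11,24) are all subsets of size <= 11.
Count = (24 choose 0) + (24 choose 1) + (24 choose 2) + (24 choose 3) + (24 choose 4) + (24 choose 5) + (24 choose 6) + (24 choose 7) + (24 choose 8) + (24 choose 9) + (24 choose 10) + (24 choose 11)
     = 1 + 24 + 276 + 2024 + 10626 + 42504 + 134596 + 346104 + 735471 + 1307504 + 1961256 + 2496144
     = 7036530.

7036530


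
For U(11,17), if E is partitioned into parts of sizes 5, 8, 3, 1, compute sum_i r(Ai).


r(Ai) = min(|Ai|, 11) for each part.
Sum = min(5,11) + min(8,11) + min(3,11) + min(1,11)
    = 5 + 8 + 3 + 1
    = 17.

17


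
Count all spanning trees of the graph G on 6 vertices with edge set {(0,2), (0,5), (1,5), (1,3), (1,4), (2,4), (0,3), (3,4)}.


By Kirchhoff's matrix tree theorem, the number of spanning trees equals
the determinant of any cofactor of the Laplacian matrix L.
G has 6 vertices and 8 edges.
Computing the (5 x 5) cofactor determinant gives 35.

35


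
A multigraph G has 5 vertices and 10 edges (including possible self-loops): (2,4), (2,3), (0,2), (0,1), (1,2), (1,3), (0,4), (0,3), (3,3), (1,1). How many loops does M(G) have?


In a graphic matroid, a loop is a self-loop edge (u,u) with rank 0.
Examining all 10 edges for self-loops...
Self-loops found: (3,3), (1,1)
Number of loops = 2.

2


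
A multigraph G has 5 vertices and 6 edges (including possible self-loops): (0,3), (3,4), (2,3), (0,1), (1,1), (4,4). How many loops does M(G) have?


In a graphic matroid, a loop is a self-loop edge (u,u) with rank 0.
Examining all 6 edges for self-loops...
Self-loops found: (1,1), (4,4)
Number of loops = 2.

2


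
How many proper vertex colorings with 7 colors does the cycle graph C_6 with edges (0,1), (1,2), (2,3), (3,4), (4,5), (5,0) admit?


P(C_6, k) = (k-1)^6 + (-1)^6*(k-1).
P(7) = (6)^6 + 6
= 46656 + 6 = 46662.

46662


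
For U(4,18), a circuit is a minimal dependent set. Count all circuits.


In U(4,18), circuits are the (5)-element subsets.
Any set of 5 elements is dependent, and removing any one element gives
an independent set of size 4, so it is a minimal dependent set.
Number of circuits = C(18,5) = 8568.

8568


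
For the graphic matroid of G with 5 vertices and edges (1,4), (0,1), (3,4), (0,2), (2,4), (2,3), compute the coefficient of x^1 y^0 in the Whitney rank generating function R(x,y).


R(x,y) = sum over A in 2^E of x^(r(E)-r(A)) * y^(|A|-r(A)).
G has 5 vertices, 6 edges. r(E) = 4.
Enumerate all 2^6 = 64 subsets.
Count subsets with r(E)-r(A)=1 and |A|-r(A)=0: 19.

19


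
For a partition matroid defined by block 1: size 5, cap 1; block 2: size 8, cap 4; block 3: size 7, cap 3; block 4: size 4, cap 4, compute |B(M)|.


A basis picks exactly ci elements from block i.
Number of bases = product of C(|Si|, ci).
= C(5,1) * C(8,4) * C(7,3) * C(4,4)
= 5 * 70 * 35 * 1
= 12250.

12250


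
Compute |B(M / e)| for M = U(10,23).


Contracting e from U(10,23) gives U(9,22).
Bases of U(9,22) = C(22,9) = 22! / (9! * 13!) = 497420.

497420


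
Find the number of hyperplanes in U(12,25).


Hyperplanes of U(12,25) are flats of rank 11.
In a uniform matroid, these are exactly the (11)-element subsets.
Count = C(25,11) = 25! / (11! * 14!) = 4457400.

4457400


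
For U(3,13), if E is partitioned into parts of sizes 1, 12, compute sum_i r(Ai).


r(Ai) = min(|Ai|, 3) for each part.
Sum = min(1,3) + min(12,3)
    = 1 + 3
    = 4.

4


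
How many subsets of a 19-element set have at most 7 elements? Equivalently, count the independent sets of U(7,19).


Independent sets of U(7,19) are all subsets of size <= 7.
Count = C(19,0) + C(19,1) + C(19,2) + C(19,3) + C(19,4) + C(19,5) + C(19,6) + C(19,7)
     = 1 + 19 + 171 + 969 + 3876 + 11628 + 27132 + 50388
     = 94184.

94184


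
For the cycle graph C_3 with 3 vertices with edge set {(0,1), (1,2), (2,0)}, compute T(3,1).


T(C_3; x,y) = x + x^2 + ... + x^(2) + y.
T(3,1) = 3^1 + 3^2 + 1
= 3 + 9 + 1
= 13.

13


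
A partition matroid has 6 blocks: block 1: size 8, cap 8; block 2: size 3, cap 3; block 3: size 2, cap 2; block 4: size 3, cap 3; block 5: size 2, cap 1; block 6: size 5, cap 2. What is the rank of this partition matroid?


Rank of a partition matroid = sum of min(|Si|, ci) for each block.
= min(8,8) + min(3,3) + min(2,2) + min(3,3) + min(2,1) + min(5,2)
= 8 + 3 + 2 + 3 + 1 + 2
= 19.

19


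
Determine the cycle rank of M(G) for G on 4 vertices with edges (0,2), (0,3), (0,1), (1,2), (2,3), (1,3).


Cycle rank (nullity) = |E| - r(M) = |E| - (|V| - c).
|E| = 6, |V| = 4, c = 1.
Nullity = 6 - (4 - 1) = 6 - 3 = 3.

3


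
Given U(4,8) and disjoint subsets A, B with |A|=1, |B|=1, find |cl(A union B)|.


|A union B| = 1 + 1 = 2 (disjoint).
In U(4,8), cl(S) = S if |S| < 4, else cl(S) = E.
Since 2 < 4, cl(A union B) = A union B.
|cl(A union B)| = 2.

2


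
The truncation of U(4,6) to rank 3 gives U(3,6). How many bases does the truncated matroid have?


Truncating U(4,6) to rank 3 gives U(3,6).
Bases of U(3,6) are all 3-element subsets of 6 elements.
Number of bases = (6 choose 3) = 20.

20


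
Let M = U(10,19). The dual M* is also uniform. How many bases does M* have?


The dual of U(r,n) is U(n-r, n) = U(9,19).
Bases of U(9,19) are all (9)-element subsets.
|B(M*)| = C(19,9) = 92378.

92378


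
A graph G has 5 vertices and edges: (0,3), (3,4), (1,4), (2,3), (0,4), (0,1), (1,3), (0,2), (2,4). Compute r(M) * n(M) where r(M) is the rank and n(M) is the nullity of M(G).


r(M) = |V| - c = 5 - 1 = 4.
nullity = |E| - r(M) = 9 - 4 = 5.
Product = 4 * 5 = 20.

20


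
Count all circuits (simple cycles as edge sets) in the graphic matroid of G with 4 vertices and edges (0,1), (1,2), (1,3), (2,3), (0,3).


A circuit in a graphic matroid = edge set of a simple cycle.
G has 4 vertices and 5 edges.
Enumerating all minimal edge subsets forming cycles...
Total circuits found: 3.

3


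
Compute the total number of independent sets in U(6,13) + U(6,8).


For a direct sum, |I(M1+M2)| = |I(M1)| * |I(M2)|.
|I(U(6,13))| = sum C(13,k) for k=0..6 = 4096.
|I(U(6,8))| = sum C(8,k) for k=0..6 = 247.
Total = 4096 * 247 = 1011712.

1011712


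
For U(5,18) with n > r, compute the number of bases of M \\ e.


Deleting e from U(5,18) gives U(5,17) since n > r.
Bases of U(5,17) = (17 choose 5) = 6188.

6188


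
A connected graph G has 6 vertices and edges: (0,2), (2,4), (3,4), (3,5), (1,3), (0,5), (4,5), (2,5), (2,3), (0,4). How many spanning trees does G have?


By Kirchhoff's matrix tree theorem, the number of spanning trees equals
the determinant of any cofactor of the Laplacian matrix L.
G has 6 vertices and 10 edges.
Computing the (5 x 5) cofactor determinant gives 75.

75


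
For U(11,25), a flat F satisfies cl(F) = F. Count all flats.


Flats of U(11,25): every subset of size < 11 is a flat, plus E itself.
Count = C(25,0) + C(25,1) + C(25,2) + C(25,3) + C(25,4) + C(25,5) + C(25,6) + C(25,7) + C(25,8) + C(25,9) + C(25,10) + 1
     = 1 + 25 + 300 + 2300 + 12650 + 53130 + 177100 + 480700 + 1081575 + 2042975 + 3268760 + 1
     = 7119517.

7119517


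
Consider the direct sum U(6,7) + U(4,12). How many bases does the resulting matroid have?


Bases of a direct sum M1 + M2: |B| = |B(M1)| * |B(M2)|.
|B(U(6,7))| = C(7,6) = 7.
|B(U(4,12))| = C(12,4) = 495.
Total bases = 7 * 495 = 3465.

3465


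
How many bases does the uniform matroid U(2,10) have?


Bases of U(2,10) are all 2-element subsets of the 10-element ground set.
Number of bases = C(10,2).
C(10,2) = (10 * 9) / (1 * 2) = 45.

45


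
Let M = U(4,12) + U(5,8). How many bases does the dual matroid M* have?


(M1+M2)* = M1* + M2*.
M1* = U(8,12), bases: C(12,8) = 495.
M2* = U(3,8), bases: C(8,3) = 56.
|B(M*)| = 495 * 56 = 27720.

27720


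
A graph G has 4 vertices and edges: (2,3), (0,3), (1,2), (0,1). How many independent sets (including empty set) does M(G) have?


An independent set in a graphic matroid is an acyclic edge subset.
G has 4 vertices and 4 edges.
Enumerate all 2^4 = 16 subsets, checking for acyclicity.
Total independent sets = 15.

15


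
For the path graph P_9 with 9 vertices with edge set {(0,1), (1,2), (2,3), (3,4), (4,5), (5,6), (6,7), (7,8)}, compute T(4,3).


A path on 9 vertices is a tree with 8 edges.
T(x,y) = x^(8) for any tree.
T(4,3) = 4^8 = 65536.

65536


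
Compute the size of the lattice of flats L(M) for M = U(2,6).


Flats of U(2,6): every subset of size < 2 is a flat, plus E itself.
Count = C(6,0) + C(6,1) + 1
     = 1 + 6 + 1
     = 8.

8


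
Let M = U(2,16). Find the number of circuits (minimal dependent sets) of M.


In U(2,16), circuits are the (3)-element subsets.
Any set of 3 elements is dependent, and removing any one element gives
an independent set of size 2, so it is a minimal dependent set.
Number of circuits = C(16,3) = 16! / (3! * 13!) = 560.

560


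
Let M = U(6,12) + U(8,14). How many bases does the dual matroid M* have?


(M1+M2)* = M1* + M2*.
M1* = U(6,12), bases: C(12,6) = 924.
M2* = U(6,14), bases: C(14,6) = 3003.
|B(M*)| = 924 * 3003 = 2774772.

2774772


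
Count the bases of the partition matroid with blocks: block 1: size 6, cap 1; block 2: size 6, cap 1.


A basis picks exactly ci elements from block i.
Number of bases = product of C(|Si|, ci).
= C(6,1) * C(6,1)
= 6 * 6
= 36.

36


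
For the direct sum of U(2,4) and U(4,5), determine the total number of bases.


Bases of a direct sum M1 + M2: |B| = |B(M1)| * |B(M2)|.
|B(U(2,4))| = C(4,2) = 6.
|B(U(4,5))| = C(5,4) = 5.
Total bases = 6 * 5 = 30.

30


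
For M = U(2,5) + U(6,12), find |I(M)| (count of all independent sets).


For a direct sum, |I(M1+M2)| = |I(M1)| * |I(M2)|.
|I(U(2,5))| = sum C(5,k) for k=0..2 = 16.
|I(U(6,12))| = sum C(12,k) for k=0..6 = 2510.
Total = 16 * 2510 = 40160.

40160


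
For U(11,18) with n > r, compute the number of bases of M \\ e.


Deleting e from U(11,18) gives U(11,17) since n > r.
Bases of U(11,17) = (17 choose 11) = 12376.

12376


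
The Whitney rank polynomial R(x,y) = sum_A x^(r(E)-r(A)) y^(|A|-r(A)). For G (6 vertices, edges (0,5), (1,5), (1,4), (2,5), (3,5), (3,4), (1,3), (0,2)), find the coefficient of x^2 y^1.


R(x,y) = sum over A in 2^E of x^(r(E)-r(A)) * y^(|A|-r(A)).
G has 6 vertices, 8 edges. r(E) = 5.
Enumerate all 2^8 = 256 subsets.
Count subsets with r(E)-r(A)=2 and |A|-r(A)=1: 16.

16


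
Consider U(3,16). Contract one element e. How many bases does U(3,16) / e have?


Contracting e from U(3,16) gives U(2,15).
Bases of U(2,15) = C(15,2) = 15! / (2! * 13!) = 105.

105


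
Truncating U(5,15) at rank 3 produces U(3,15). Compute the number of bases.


Truncating U(5,15) to rank 3 gives U(3,15).
Bases of U(3,15) are all 3-element subsets of 15 elements.
Number of bases = C(15,3) = 15! / (3! * 12!) = 455.

455


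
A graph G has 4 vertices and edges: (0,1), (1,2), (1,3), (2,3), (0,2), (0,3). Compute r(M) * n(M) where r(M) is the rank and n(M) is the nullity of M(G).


r(M) = |V| - c = 4 - 1 = 3.
nullity = |E| - r(M) = 6 - 3 = 3.
Product = 3 * 3 = 9.

9


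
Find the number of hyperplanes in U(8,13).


Hyperplanes of U(8,13) are flats of rank 7.
In a uniform matroid, these are exactly the (7)-element subsets.
Count = C(13,7) = 1716.

1716


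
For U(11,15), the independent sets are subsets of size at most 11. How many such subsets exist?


Independent sets of U(11,15) are all subsets of size <= 11.
Count = C(15,0) + C(15,1) + C(15,2) + C(15,3) + C(15,4) + C(15,5) + C(15,6) + C(15,7) + C(15,8) + C(15,9) + C(15,10) + C(15,11)
     = 1 + 15 + 105 + 455 + 1365 + 3003 + 5005 + 6435 + 6435 + 5005 + 3003 + 1365
     = 32192.

32192


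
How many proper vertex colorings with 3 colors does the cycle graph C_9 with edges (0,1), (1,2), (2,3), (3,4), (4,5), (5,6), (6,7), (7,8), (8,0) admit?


P(C_9, k) = (k-1)^9 + (-1)^9*(k-1).
P(3) = (2)^9 - 2
= 512 - 2 = 510.

510


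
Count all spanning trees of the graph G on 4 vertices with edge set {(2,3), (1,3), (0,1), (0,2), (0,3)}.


By Kirchhoff's matrix tree theorem, the number of spanning trees equals
the determinant of any cofactor of the Laplacian matrix L.
G has 4 vertices and 5 edges.
Computing the (3 x 3) cofactor determinant gives 8.

8


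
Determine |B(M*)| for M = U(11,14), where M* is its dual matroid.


The dual of U(r,n) is U(n-r, n) = U(3,14).
Bases of U(3,14) are all (3)-element subsets.
|B(M*)| = (14 choose 3) = 364.

364


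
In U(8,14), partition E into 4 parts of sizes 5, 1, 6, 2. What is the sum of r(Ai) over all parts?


r(Ai) = min(|Ai|, 8) for each part.
Sum = min(5,8) + min(1,8) + min(6,8) + min(2,8)
    = 5 + 1 + 6 + 2
    = 14.

14


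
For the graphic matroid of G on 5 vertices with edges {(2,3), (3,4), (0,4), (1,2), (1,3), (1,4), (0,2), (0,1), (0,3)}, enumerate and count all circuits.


A circuit in a graphic matroid = edge set of a simple cycle.
G has 5 vertices and 9 edges.
Enumerating all minimal edge subsets forming cycles...
Total circuits found: 22.

22


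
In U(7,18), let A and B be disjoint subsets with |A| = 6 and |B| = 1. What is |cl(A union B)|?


|A union B| = 6 + 1 = 7 (disjoint).
In U(7,18), cl(S) = S if |S| < 7, else cl(S) = E.
Since 7 >= 7, cl(A union B) = E.
|cl(A union B)| = 18.

18


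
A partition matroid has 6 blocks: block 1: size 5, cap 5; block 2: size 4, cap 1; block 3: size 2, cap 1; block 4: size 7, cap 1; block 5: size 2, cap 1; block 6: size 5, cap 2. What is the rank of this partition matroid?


Rank of a partition matroid = sum of min(|Si|, ci) for each block.
= min(5,5) + min(4,1) + min(2,1) + min(7,1) + min(2,1) + min(5,2)
= 5 + 1 + 1 + 1 + 1 + 2
= 11.

11


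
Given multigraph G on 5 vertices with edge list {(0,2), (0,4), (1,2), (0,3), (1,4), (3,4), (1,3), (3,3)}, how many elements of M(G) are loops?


In a graphic matroid, a loop is a self-loop edge (u,u) with rank 0.
Examining all 8 edges for self-loops...
Self-loops found: (3,3)
Number of loops = 1.

1


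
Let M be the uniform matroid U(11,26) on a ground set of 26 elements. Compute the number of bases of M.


Bases of U(11,26) are all 11-element subsets of the 26-element ground set.
Number of bases = C(26,11).
(26 choose 11) = 7726160.

7726160


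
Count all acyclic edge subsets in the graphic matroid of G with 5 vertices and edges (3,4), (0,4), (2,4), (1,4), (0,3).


An independent set in a graphic matroid is an acyclic edge subset.
G has 5 vertices and 5 edges.
Enumerate all 2^5 = 32 subsets, checking for acyclicity.
Total independent sets = 28.

28


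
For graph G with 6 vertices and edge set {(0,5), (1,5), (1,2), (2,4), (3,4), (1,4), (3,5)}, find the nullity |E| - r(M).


Cycle rank (nullity) = |E| - r(M) = |E| - (|V| - c).
|E| = 7, |V| = 6, c = 1.
Nullity = 7 - (6 - 1) = 7 - 5 = 2.

2


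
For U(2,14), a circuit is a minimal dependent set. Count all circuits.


In U(2,14), circuits are the (3)-element subsets.
Any set of 3 elements is dependent, and removing any one element gives
an independent set of size 2, so it is a minimal dependent set.
Number of circuits = C(14,3) = 14! / (3! * 11!) = 364.

364


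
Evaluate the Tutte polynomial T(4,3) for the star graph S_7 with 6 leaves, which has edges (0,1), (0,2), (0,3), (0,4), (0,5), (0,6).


A star on 7 vertices is a tree with 6 edges.
T(x,y) = x^(6) for any tree.
T(4,3) = 4^6 = 4096.

4096


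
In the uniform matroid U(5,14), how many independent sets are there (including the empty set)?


Independent sets of U(5,14) are all subsets of size <= 5.
Count = C(14,0) + C(14,1) + C(14,2) + C(14,3) + C(14,4) + C(14,5)
     = 1 + 14 + 91 + 364 + 1001 + 2002
     = 3473.

3473


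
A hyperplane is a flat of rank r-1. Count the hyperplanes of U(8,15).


Hyperplanes of U(8,15) are flats of rank 7.
In a uniform matroid, these are exactly the (7)-element subsets.
Count = C(15,7) = 15! / (7! * 8!) = 6435.

6435


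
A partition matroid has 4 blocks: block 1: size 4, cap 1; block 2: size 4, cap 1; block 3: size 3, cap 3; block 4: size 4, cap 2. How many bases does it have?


A basis picks exactly ci elements from block i.
Number of bases = product of C(|Si|, ci).
= C(4,1) * C(4,1) * C(3,3) * C(4,2)
= 4 * 4 * 1 * 6
= 96.

96


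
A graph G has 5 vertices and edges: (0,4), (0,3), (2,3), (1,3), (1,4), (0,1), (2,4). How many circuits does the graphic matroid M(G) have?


A circuit in a graphic matroid = edge set of a simple cycle.
G has 5 vertices and 7 edges.
Enumerating all minimal edge subsets forming cycles...
Total circuits found: 7.

7


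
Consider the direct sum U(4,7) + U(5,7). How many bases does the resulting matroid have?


Bases of a direct sum M1 + M2: |B| = |B(M1)| * |B(M2)|.
|B(U(4,7))| = C(7,4) = 35.
|B(U(5,7))| = C(7,5) = 21.
Total bases = 35 * 21 = 735.

735


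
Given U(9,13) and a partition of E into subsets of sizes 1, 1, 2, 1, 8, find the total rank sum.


r(Ai) = min(|Ai|, 9) for each part.
Sum = min(1,9) + min(1,9) + min(2,9) + min(1,9) + min(8,9)
    = 1 + 1 + 2 + 1 + 8
    = 13.

13


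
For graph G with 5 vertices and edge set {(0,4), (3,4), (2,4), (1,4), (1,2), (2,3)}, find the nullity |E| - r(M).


Cycle rank (nullity) = |E| - r(M) = |E| - (|V| - c).
|E| = 6, |V| = 5, c = 1.
Nullity = 6 - (5 - 1) = 6 - 4 = 2.

2


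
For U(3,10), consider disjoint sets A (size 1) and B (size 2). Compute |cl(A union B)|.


|A union B| = 1 + 2 = 3 (disjoint).
In U(3,10), cl(S) = S if |S| < 3, else cl(S) = E.
Since 3 >= 3, cl(A union B) = E.
|cl(A union B)| = 10.

10


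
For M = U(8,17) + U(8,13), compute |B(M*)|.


(M1+M2)* = M1* + M2*.
M1* = U(9,17), bases: C(17,9) = 24310.
M2* = U(5,13), bases: C(13,5) = 1287.
|B(M*)| = 24310 * 1287 = 31286970.

31286970


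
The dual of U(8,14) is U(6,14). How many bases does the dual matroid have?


The dual of U(r,n) is U(n-r, n) = U(6,14).
Bases of U(6,14) are all (6)-element subsets.
|B(M*)| = (14 choose 6) = 3003.

3003
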